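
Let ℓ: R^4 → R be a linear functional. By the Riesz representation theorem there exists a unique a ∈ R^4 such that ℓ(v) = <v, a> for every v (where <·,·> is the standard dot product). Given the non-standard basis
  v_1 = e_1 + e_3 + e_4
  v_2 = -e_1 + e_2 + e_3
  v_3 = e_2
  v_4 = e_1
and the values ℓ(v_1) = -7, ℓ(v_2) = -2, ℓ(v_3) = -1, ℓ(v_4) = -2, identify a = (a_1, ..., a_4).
a = (-2, -1, -3, -2)

Write a = (a_1, ..., a_4) in the standard basis. For each basis vector v_i, ℓ(v_i) = <v_i, a> is a linear equation in the a_j's. Collect the n equations into a matrix system V a = ℓ, where row i of V is v_i (expressed in the standard basis). Since V is invertible (lower-triangular with 1s on the diagonal, up to permutation), solve by back-substitution:
  V =
[[1, 0, 1, 1],
 [-1, 1, 1, 0],
 [0, 1, 0, 0],
 [1, 0, 0, 0]]
  V a = (-7, -2, -1, -2)
Solving gives a = (-2, -1, -3, -2).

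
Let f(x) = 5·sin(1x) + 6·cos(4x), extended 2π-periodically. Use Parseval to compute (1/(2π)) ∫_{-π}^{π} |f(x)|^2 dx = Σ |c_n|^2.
Σ |c_n|^2 = 61/2

Expand |f|^2 and use orthogonality of {sin(nx), cos(mx)} on [-π, π]:
  ∫_{-π}^{π} sin(nx)^2 dx = π, ∫ cos(mx)^2 dx = π, and cross terms integrate to 0.
So ∫_{-π}^{π} f(x)^2 dx = 5^2 · π + 6^2 · π = (25 + 36)π.
Divide by 2π: (25 + 36)/2 = 61/2.
By Parseval, this equals Σ |c_n|^2.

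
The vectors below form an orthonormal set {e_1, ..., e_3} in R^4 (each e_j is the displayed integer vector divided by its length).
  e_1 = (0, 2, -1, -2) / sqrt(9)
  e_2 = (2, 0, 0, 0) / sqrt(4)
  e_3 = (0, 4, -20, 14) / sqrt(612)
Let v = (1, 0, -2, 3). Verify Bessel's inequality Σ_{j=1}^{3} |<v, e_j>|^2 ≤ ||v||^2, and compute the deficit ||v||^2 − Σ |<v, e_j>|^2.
Σ |<v, e_j>|^2 = 234/17; ||v||^2 = 14; deficit = 4/17

Write each e_j = u_j / sqrt(<u_j, u_j>) where u_j is the displayed integer vector. Then <v, e_j> = <v, u_j> / sqrt(<u_j, u_j>), so |<v, e_j>|^2 = <v, u_j>^2 / <u_j, u_j>.
Coefficients: <v, e_1> = -4/sqrt(9), <v, e_2> = 2/sqrt(4), <v, e_3> = 82/sqrt(612).
Square and sum: Σ |<v, e_j>|^2 = 234/17.
Compute ||v||^2 = v·v = 14.
Deficit = 14 − 234/17 = 4/17 ≥ 0, confirming Bessel's inequality. (The deficit equals ||v − Σ <v,e_j> e_j||^2, the squared distance from v to span{e_j}.)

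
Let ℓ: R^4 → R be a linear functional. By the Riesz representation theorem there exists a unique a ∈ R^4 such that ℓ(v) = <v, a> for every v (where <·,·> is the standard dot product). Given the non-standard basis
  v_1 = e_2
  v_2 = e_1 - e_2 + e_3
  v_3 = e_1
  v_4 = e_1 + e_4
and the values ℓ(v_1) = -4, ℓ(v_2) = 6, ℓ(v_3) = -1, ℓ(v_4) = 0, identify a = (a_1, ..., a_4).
a = (-1, -4, 3, 1)

Write a = (a_1, ..., a_4) in the standard basis. For each basis vector v_i, ℓ(v_i) = <v_i, a> is a linear equation in the a_j's. Collect the n equations into a matrix system V a = ℓ, where row i of V is v_i (expressed in the standard basis). Since V is invertible (lower-triangular with 1s on the diagonal, up to permutation), solve by back-substitution:
  V =
[[0, 1, 0, 0],
 [1, -1, 1, 0],
 [1, 0, 0, 0],
 [1, 0, 0, 1]]
  V a = (-4, 6, -1, 0)
Solving gives a = (-1, -4, 3, 1).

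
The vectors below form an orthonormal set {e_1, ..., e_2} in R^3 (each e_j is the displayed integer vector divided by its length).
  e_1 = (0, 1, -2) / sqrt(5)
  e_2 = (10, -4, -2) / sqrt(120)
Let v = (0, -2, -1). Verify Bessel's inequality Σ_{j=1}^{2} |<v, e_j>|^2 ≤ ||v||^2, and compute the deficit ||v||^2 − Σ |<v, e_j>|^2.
Σ |<v, e_j>|^2 = 5/6; ||v||^2 = 5; deficit = 25/6

Write each e_j = u_j / sqrt(<u_j, u_j>) where u_j is the displayed integer vector. Then <v, e_j> = <v, u_j> / sqrt(<u_j, u_j>), so |<v, e_j>|^2 = <v, u_j>^2 / <u_j, u_j>.
Coefficients: <v, e_1> = 0/sqrt(5), <v, e_2> = 10/sqrt(120).
Square and sum: Σ |<v, e_j>|^2 = 5/6.
Compute ||v||^2 = v·v = 5.
Deficit = 5 − 5/6 = 25/6 ≥ 0, confirming Bessel's inequality. (The deficit equals ||v − Σ <v,e_j> e_j||^2, the squared distance from v to span{e_j}.)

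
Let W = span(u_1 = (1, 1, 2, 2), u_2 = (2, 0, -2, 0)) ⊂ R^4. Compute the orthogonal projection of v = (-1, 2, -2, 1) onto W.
proj_W(v) = (8/19, -1/19, -11/19, -2/19)

Set up U = [u_1 | ... | u_2] ∈ R^(4×2). The projector onto W = col(U) is P = U (U^T U)^(-1) U^T.
Compute U^T U =
  [10, -2]
  [-2, 8],
and U^T v = (-1, 2).
Solve U^T U · c = U^T v for the coefficients: c = (-1/19, 9/38). The projection is proj_W(v) = U c.
Check: (v - proj_W(v)) · u_1 = 0  (should be 0).
Check: (v - proj_W(v)) · u_2 = 0  (should be 0).
Result: proj_W(v) = (8/19, -1/19, -11/19, -2/19).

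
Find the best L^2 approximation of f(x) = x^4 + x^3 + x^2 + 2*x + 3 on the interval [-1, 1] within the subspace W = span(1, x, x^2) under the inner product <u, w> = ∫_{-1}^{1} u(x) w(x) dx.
g(x) = 13*x^2/7 + 13*x/5 + 102/35

The best approximation g ∈ W is the orthogonal projection of f onto W. Writing g = a_0 + a_1 x + a_2 x^2, the coefficients solve the normal equations G · a = b where
  G_{ij} = <φ_i, φ_j> and b_i = <f, φ_i>, with φ_0 = 1, φ_1 = x, φ_2 = x^2.
G =
  [2, 0, 2/3]
  [0, 2/3, 0]
  [2/3, 0, 2/5],
b = (106/15, 26/15, 94/35).
Solving gives a_0 = 102/35, a_1 = 13/5, a_2 = 13/7, so
  g(x) = 13*x^2/7 + 13*x/5 + 102/35.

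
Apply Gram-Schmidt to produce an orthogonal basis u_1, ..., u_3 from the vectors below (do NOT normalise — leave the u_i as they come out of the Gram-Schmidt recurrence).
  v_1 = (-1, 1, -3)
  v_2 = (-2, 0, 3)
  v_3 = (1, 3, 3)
Orthogonal basis:
  u_1 = (-1, 1, -3)
  u_2 = (-29/11, 7/11, 12/11)
  u_3 = (54/47, 162/47, 36/47)

Apply the Gram-Schmidt recurrence
  u_1 = v_1
  u_i = v_i − Σ_{j<i} ((v_i · u_j) / (u_j · u_j)) · u_j.

Step by step this gives:
  u_1 = (-1, 1, -3)
  u_2 = (-29/11, 7/11, 12/11)
  u_3 = (54/47, 162/47, 36/47)

Orthogonality check:
  u_2 · u_1 = 0 (should be 0)
  u_3 · u_1 = 0 (should be 0)
  u_3 · u_2 = 0 (should be 0)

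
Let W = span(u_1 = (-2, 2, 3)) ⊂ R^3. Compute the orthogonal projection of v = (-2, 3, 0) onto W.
proj_W(v) = (-20/17, 20/17, 30/17)

Set up U = [u_1 | ... | u_1] ∈ R^(3×1). The projector onto W = col(U) is P = U (U^T U)^(-1) U^T.
Compute U^T U =
  [17],
and U^T v = (10).
Solve U^T U · c = U^T v for the coefficients: c = (10/17). The projection is proj_W(v) = U c.
Check: (v - proj_W(v)) · u_1 = 0  (should be 0).
Result: proj_W(v) = (-20/17, 20/17, 30/17).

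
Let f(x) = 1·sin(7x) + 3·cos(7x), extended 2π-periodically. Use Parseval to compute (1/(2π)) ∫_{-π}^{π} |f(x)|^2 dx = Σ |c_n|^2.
Σ |c_n|^2 = 5

Expand |f|^2 and use orthogonality of {sin(nx), cos(mx)} on [-π, π]:
  ∫_{-π}^{π} sin(nx)^2 dx = π, ∫ cos(mx)^2 dx = π, and cross terms integrate to 0.
So ∫_{-π}^{π} f(x)^2 dx = 1^2 · π + 3^2 · π = (1 + 9)π.
Divide by 2π: (1 + 9)/2 = 5.
By Parseval, this equals Σ |c_n|^2.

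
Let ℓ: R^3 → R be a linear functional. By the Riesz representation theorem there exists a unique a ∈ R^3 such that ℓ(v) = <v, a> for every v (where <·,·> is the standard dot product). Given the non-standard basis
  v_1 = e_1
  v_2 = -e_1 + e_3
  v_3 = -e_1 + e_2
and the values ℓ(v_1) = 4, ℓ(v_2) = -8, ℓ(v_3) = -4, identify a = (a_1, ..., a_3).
a = (4, 0, -4)

Write a = (a_1, ..., a_3) in the standard basis. For each basis vector v_i, ℓ(v_i) = <v_i, a> is a linear equation in the a_j's. Collect the n equations into a matrix system V a = ℓ, where row i of V is v_i (expressed in the standard basis). Since V is invertible (lower-triangular with 1s on the diagonal, up to permutation), solve by back-substitution:
  V =
[[1, 0, 0],
 [-1, 0, 1],
 [-1, 1, 0]]
  V a = (4, -8, -4)
Solving gives a = (4, 0, -4).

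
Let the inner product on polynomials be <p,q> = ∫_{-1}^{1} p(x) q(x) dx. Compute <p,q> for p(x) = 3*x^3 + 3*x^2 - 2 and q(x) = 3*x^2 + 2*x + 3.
<p,q> = -4

Expand the product: p(x)·q(x) = 9*x^5 + 15*x^4 + 15*x^3 + 3*x^2 - 4*x - 6.
∫_{-1}^{1} of each monomial x^k gives [2/(k+1) if k even, 0 if k odd]. Integrating term-by-term (or equivalently evaluating the antiderivative F(x) = 3*x^6/2 + 3*x^5 + 15*x^4/4 + x^3 - 2*x^2 - 6*x at the endpoints):
  F(1) − F(−1) = 5/4 − (21/4) = -4.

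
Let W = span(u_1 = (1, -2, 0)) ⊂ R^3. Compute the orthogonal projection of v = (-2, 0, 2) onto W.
proj_W(v) = (-2/5, 4/5, 0)

Set up U = [u_1 | ... | u_1] ∈ R^(3×1). The projector onto W = col(U) is P = U (U^T U)^(-1) U^T.
Compute U^T U =
  [5],
and U^T v = (-2).
Solve U^T U · c = U^T v for the coefficients: c = (-2/5). The projection is proj_W(v) = U c.
Check: (v - proj_W(v)) · u_1 = 0  (should be 0).
Result: proj_W(v) = (-2/5, 4/5, 0).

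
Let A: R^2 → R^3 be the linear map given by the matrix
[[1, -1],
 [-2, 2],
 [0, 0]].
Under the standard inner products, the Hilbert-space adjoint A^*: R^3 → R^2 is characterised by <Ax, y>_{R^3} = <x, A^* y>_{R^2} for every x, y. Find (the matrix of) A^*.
A^* = A^T =
[[1, -2, 0],
 [-1, 2, 0]]

For real matrices with standard dot products, the defining identity <Ax, y> = <x, A^* y> gives (Ax)^T y = x^T (A^*) y, i.e. x^T A^T y = x^T (A^*) y. Since this holds for all x, y, we must have A^* = A^T. Therefore
A^* =
[[1, -2, 0],
 [-1, 2, 0]].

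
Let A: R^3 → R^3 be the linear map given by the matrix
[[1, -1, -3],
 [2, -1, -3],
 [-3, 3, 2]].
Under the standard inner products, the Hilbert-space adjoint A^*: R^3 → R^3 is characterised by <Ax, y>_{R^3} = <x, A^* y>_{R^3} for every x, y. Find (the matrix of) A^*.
A^* = A^T =
[[1, 2, -3],
 [-1, -1, 3],
 [-3, -3, 2]]

For real matrices with standard dot products, the defining identity <Ax, y> = <x, A^* y> gives (Ax)^T y = x^T (A^*) y, i.e. x^T A^T y = x^T (A^*) y. Since this holds for all x, y, we must have A^* = A^T. Therefore
A^* =
[[1, 2, -3],
 [-1, -1, 3],
 [-3, -3, 2]].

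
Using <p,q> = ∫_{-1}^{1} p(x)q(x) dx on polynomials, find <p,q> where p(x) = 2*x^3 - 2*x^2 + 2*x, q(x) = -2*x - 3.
<p,q> = -4/15

Expand the product: p(x)·q(x) = -4*x^4 - 2*x^3 + 2*x^2 - 6*x.
∫_{-1}^{1} of each monomial x^k gives [2/(k+1) if k even, 0 if k odd]. Integrating term-by-term (or equivalently evaluating the antiderivative F(x) = -4*x^5/5 - x^4/2 + 2*x^3/3 - 3*x^2 at the endpoints):
  F(1) − F(−1) = -109/30 − (-101/30) = -4/15.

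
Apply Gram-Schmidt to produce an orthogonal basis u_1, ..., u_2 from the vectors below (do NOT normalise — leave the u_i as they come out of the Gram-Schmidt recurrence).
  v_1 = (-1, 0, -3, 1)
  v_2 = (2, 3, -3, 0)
Orthogonal basis:
  u_1 = (-1, 0, -3, 1)
  u_2 = (29/11, 3, -12/11, -7/11)

Apply the Gram-Schmidt recurrence
  u_1 = v_1
  u_i = v_i − Σ_{j<i} ((v_i · u_j) / (u_j · u_j)) · u_j.

Step by step this gives:
  u_1 = (-1, 0, -3, 1)
  u_2 = (29/11, 3, -12/11, -7/11)

Orthogonality check:
  u_2 · u_1 = 0 (should be 0)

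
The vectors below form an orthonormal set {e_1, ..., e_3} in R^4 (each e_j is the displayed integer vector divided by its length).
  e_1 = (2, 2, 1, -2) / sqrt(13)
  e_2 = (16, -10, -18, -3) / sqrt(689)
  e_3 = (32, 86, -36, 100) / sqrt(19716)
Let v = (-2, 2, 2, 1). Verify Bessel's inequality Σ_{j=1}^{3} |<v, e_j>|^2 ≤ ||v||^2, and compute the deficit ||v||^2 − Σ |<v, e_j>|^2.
Σ |<v, e_j>|^2 = 1205/93; ||v||^2 = 13; deficit = 4/93

Write each e_j = u_j / sqrt(<u_j, u_j>) where u_j is the displayed integer vector. Then <v, e_j> = <v, u_j> / sqrt(<u_j, u_j>), so |<v, e_j>|^2 = <v, u_j>^2 / <u_j, u_j>.
Coefficients: <v, e_1> = 0/sqrt(13), <v, e_2> = -91/sqrt(689), <v, e_3> = 136/sqrt(19716).
Square and sum: Σ |<v, e_j>|^2 = 1205/93.
Compute ||v||^2 = v·v = 13.
Deficit = 13 − 1205/93 = 4/93 ≥ 0, confirming Bessel's inequality. (The deficit equals ||v − Σ <v,e_j> e_j||^2, the squared distance from v to span{e_j}.)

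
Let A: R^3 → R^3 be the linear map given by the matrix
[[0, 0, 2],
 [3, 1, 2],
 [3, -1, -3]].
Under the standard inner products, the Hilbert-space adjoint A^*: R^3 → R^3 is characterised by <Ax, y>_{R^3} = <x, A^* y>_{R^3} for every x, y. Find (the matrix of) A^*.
A^* = A^T =
[[0, 3, 3],
 [0, 1, -1],
 [2, 2, -3]]

For real matrices with standard dot products, the defining identity <Ax, y> = <x, A^* y> gives (Ax)^T y = x^T (A^*) y, i.e. x^T A^T y = x^T (A^*) y. Since this holds for all x, y, we must have A^* = A^T. Therefore
A^* =
[[0, 3, 3],
 [0, 1, -1],
 [2, 2, -3]].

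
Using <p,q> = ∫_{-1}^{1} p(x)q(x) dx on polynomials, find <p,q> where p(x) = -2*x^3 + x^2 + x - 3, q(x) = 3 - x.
<p,q> = -238/15

Expand the product: p(x)·q(x) = 2*x^4 - 7*x^3 + 2*x^2 + 6*x - 9.
∫_{-1}^{1} of each monomial x^k gives [2/(k+1) if k even, 0 if k odd]. Integrating term-by-term (or equivalently evaluating the antiderivative F(x) = 2*x^5/5 - 7*x^4/4 + 2*x^3/3 + 3*x^2 - 9*x at the endpoints):
  F(1) − F(−1) = -401/60 − (551/60) = -238/15.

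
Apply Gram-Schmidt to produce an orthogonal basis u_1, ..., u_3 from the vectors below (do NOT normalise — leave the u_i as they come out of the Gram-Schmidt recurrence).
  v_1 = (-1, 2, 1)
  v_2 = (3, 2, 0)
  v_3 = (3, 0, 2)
Orthogonal basis:
  u_1 = (-1, 2, 1)
  u_2 = (19/6, 5/3, -1/6)
  u_3 = (4/7, -6/7, 16/7)

Apply the Gram-Schmidt recurrence
  u_1 = v_1
  u_i = v_i − Σ_{j<i} ((v_i · u_j) / (u_j · u_j)) · u_j.

Step by step this gives:
  u_1 = (-1, 2, 1)
  u_2 = (19/6, 5/3, -1/6)
  u_3 = (4/7, -6/7, 16/7)

Orthogonality check:
  u_2 · u_1 = 0 (should be 0)
  u_3 · u_1 = 0 (should be 0)
  u_3 · u_2 = 0 (should be 0)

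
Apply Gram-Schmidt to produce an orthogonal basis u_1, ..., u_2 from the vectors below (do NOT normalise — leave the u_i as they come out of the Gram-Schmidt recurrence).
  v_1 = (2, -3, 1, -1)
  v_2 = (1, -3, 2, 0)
Orthogonal basis:
  u_1 = (2, -3, 1, -1)
  u_2 = (-11/15, -2/5, 17/15, 13/15)

Apply the Gram-Schmidt recurrence
  u_1 = v_1
  u_i = v_i − Σ_{j<i} ((v_i · u_j) / (u_j · u_j)) · u_j.

Step by step this gives:
  u_1 = (2, -3, 1, -1)
  u_2 = (-11/15, -2/5, 17/15, 13/15)

Orthogonality check:
  u_2 · u_1 = 0 (should be 0)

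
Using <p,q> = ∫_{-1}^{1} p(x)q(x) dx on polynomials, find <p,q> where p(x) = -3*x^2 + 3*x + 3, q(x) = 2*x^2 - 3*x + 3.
<p,q> = 38/5

Expand the product: p(x)·q(x) = -6*x^4 + 15*x^3 - 12*x^2 + 9.
∫_{-1}^{1} of each monomial x^k gives [2/(k+1) if k even, 0 if k odd]. Integrating term-by-term (or equivalently evaluating the antiderivative F(x) = -6*x^5/5 + 15*x^4/4 - 4*x^3 + 9*x at the endpoints):
  F(1) − F(−1) = 151/20 − (-1/20) = 38/5.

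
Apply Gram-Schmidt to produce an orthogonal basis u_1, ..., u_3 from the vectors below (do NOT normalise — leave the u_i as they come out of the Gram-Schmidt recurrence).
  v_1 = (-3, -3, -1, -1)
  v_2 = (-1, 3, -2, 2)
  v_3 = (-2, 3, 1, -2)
Orthogonal basis:
  u_1 = (-3, -3, -1, -1)
  u_2 = (-19/10, 21/10, -23/10, 17/10)
  u_3 = (-289/162, 115/54, 247/162, -415/162)

Apply the Gram-Schmidt recurrence
  u_1 = v_1
  u_i = v_i − Σ_{j<i} ((v_i · u_j) / (u_j · u_j)) · u_j.

Step by step this gives:
  u_1 = (-3, -3, -1, -1)
  u_2 = (-19/10, 21/10, -23/10, 17/10)
  u_3 = (-289/162, 115/54, 247/162, -415/162)

Orthogonality check:
  u_2 · u_1 = 0 (should be 0)
  u_3 · u_1 = 0 (should be 0)
  u_3 · u_2 = 0 (should be 0)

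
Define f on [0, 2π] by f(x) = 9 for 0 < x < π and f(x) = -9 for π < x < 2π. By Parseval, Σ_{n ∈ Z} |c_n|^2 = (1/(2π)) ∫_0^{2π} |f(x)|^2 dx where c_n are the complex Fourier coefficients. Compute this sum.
Σ |c_n|^2 = 81

Parseval equates the L^2 energy of f (normalised by 1/(2π)) with the ℓ^2 sum of its Fourier coefficients: (1/(2π)) ∫_0^{2π} |f|^2 = Σ |c_n|^2.
Compute the left side: (1/(2π)) [∫_0^π 9^2 dx + ∫_π^{2π} (-9)^2 dx] = (1/(2π)) · (81π + 81π) = (81 + 81)/2 = 81.
So Σ_{n ∈ Z} |c_n|^2 = 81.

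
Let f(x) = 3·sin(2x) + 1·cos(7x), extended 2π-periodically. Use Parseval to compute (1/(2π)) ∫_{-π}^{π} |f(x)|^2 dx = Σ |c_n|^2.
Σ |c_n|^2 = 5

Expand |f|^2 and use orthogonality of {sin(nx), cos(mx)} on [-π, π]:
  ∫_{-π}^{π} sin(nx)^2 dx = π, ∫ cos(mx)^2 dx = π, and cross terms integrate to 0.
So ∫_{-π}^{π} f(x)^2 dx = 3^2 · π + 1^2 · π = (9 + 1)π.
Divide by 2π: (9 + 1)/2 = 5.
By Parseval, this equals Σ |c_n|^2.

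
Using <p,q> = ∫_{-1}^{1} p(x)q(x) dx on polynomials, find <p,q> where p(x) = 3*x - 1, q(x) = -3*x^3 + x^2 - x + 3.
<p,q> = -184/15

Expand the product: p(x)·q(x) = -9*x^4 + 6*x^3 - 4*x^2 + 10*x - 3.
∫_{-1}^{1} of each monomial x^k gives [2/(k+1) if k even, 0 if k odd]. Integrating term-by-term (or equivalently evaluating the antiderivative F(x) = -9*x^5/5 + 3*x^4/2 - 4*x^3/3 + 5*x^2 - 3*x at the endpoints):
  F(1) − F(−1) = 11/30 − (379/30) = -184/15.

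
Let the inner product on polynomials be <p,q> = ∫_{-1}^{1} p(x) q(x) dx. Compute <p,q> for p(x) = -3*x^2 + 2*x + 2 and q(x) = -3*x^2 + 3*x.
<p,q> = 18/5

Expand the product: p(x)·q(x) = 9*x^4 - 15*x^3 + 6*x.
∫_{-1}^{1} of each monomial x^k gives [2/(k+1) if k even, 0 if k odd]. Integrating term-by-term (or equivalently evaluating the antiderivative F(x) = 9*x^5/5 - 15*x^4/4 + 3*x^2 at the endpoints):
  F(1) − F(−1) = 21/20 − (-51/20) = 18/5.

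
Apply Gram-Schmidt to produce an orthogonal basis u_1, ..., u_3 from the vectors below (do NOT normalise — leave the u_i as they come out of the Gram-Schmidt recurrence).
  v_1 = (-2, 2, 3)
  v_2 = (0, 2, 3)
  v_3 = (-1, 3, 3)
Orthogonal basis:
  u_1 = (-2, 2, 3)
  u_2 = (26/17, 8/17, 12/17)
  u_3 = (0, 9/13, -6/13)

Apply the Gram-Schmidt recurrence
  u_1 = v_1
  u_i = v_i − Σ_{j<i} ((v_i · u_j) / (u_j · u_j)) · u_j.

Step by step this gives:
  u_1 = (-2, 2, 3)
  u_2 = (26/17, 8/17, 12/17)
  u_3 = (0, 9/13, -6/13)

Orthogonality check:
  u_2 · u_1 = 0 (should be 0)
  u_3 · u_1 = 0 (should be 0)
  u_3 · u_2 = 0 (should be 0)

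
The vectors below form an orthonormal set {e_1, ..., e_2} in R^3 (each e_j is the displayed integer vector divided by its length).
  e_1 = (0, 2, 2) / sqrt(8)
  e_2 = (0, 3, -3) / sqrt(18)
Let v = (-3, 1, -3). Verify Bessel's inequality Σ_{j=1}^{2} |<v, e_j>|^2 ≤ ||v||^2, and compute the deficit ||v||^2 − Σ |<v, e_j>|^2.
Σ |<v, e_j>|^2 = 10; ||v||^2 = 19; deficit = 9

Write each e_j = u_j / sqrt(<u_j, u_j>) where u_j is the displayed integer vector. Then <v, e_j> = <v, u_j> / sqrt(<u_j, u_j>), so |<v, e_j>|^2 = <v, u_j>^2 / <u_j, u_j>.
Coefficients: <v, e_1> = -4/sqrt(8), <v, e_2> = 12/sqrt(18).
Square and sum: Σ |<v, e_j>|^2 = 10.
Compute ||v||^2 = v·v = 19.
Deficit = 19 − 10 = 9 ≥ 0, confirming Bessel's inequality. (The deficit equals ||v − Σ <v,e_j> e_j||^2, the squared distance from v to span{e_j}.)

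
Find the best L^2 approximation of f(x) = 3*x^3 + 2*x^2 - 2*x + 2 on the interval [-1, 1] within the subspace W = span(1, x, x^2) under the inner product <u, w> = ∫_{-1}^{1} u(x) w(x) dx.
g(x) = 2*x^2 - x/5 + 2

The best approximation g ∈ W is the orthogonal projection of f onto W. Writing g = a_0 + a_1 x + a_2 x^2, the coefficients solve the normal equations G · a = b where
  G_{ij} = <φ_i, φ_j> and b_i = <f, φ_i>, with φ_0 = 1, φ_1 = x, φ_2 = x^2.
G =
  [2, 0, 2/3]
  [0, 2/3, 0]
  [2/3, 0, 2/5],
b = (16/3, -2/15, 32/15).
Solving gives a_0 = 2, a_1 = -1/5, a_2 = 2, so
  g(x) = 2*x^2 - x/5 + 2.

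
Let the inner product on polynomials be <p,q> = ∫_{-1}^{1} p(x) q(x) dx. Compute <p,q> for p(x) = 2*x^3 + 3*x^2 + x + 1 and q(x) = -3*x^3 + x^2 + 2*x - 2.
<p,q> = -214/35

Expand the product: p(x)·q(x) = -6*x^6 - 7*x^5 + 4*x^4 - 3*x^2 - 2.
∫_{-1}^{1} of each monomial x^k gives [2/(k+1) if k even, 0 if k odd]. Integrating term-by-term (or equivalently evaluating the antiderivative F(x) = -6*x^7/7 - 7*x^6/6 + 4*x^5/5 - x^3 - 2*x at the endpoints):
  F(1) − F(−1) = -887/210 − (397/210) = -214/35.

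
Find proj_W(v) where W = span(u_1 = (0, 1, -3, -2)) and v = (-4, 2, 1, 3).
proj_W(v) = (0, -1/2, 3/2, 1)

Set up U = [u_1 | ... | u_1] ∈ R^(4×1). The projector onto W = col(U) is P = U (U^T U)^(-1) U^T.
Compute U^T U =
  [14],
and U^T v = (-7).
Solve U^T U · c = U^T v for the coefficients: c = (-1/2). The projection is proj_W(v) = U c.
Check: (v - proj_W(v)) · u_1 = 0  (should be 0).
Result: proj_W(v) = (0, -1/2, 3/2, 1).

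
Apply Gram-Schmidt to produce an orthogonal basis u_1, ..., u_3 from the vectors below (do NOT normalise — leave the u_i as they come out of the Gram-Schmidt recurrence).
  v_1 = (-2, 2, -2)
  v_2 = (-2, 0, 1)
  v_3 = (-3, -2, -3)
Orthogonal basis:
  u_1 = (-2, 2, -2)
  u_2 = (-5/3, -1/3, 4/3)
  u_3 = (-15/14, -45/14, -15/7)

Apply the Gram-Schmidt recurrence
  u_1 = v_1
  u_i = v_i − Σ_{j<i} ((v_i · u_j) / (u_j · u_j)) · u_j.

Step by step this gives:
  u_1 = (-2, 2, -2)
  u_2 = (-5/3, -1/3, 4/3)
  u_3 = (-15/14, -45/14, -15/7)

Orthogonality check:
  u_2 · u_1 = 0 (should be 0)
  u_3 · u_1 = 0 (should be 0)
  u_3 · u_2 = 0 (should be 0)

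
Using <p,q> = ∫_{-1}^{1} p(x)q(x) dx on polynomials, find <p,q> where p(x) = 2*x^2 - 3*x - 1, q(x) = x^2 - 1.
<p,q> = 4/5

Expand the product: p(x)·q(x) = 2*x^4 - 3*x^3 - 3*x^2 + 3*x + 1.
∫_{-1}^{1} of each monomial x^k gives [2/(k+1) if k even, 0 if k odd]. Integrating term-by-term (or equivalently evaluating the antiderivative F(x) = 2*x^5/5 - 3*x^4/4 - x^3 + 3*x^2/2 + x at the endpoints):
  F(1) − F(−1) = 23/20 − (7/20) = 4/5.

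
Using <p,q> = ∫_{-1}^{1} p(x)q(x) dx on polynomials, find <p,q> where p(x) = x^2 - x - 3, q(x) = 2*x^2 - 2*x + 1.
<p,q> = -36/5

Expand the product: p(x)·q(x) = 2*x^4 - 4*x^3 - 3*x^2 + 5*x - 3.
∫_{-1}^{1} of each monomial x^k gives [2/(k+1) if k even, 0 if k odd]. Integrating term-by-term (or equivalently evaluating the antiderivative F(x) = 2*x^5/5 - x^4 - x^3 + 5*x^2/2 - 3*x at the endpoints):
  F(1) − F(−1) = -21/10 − (51/10) = -36/5.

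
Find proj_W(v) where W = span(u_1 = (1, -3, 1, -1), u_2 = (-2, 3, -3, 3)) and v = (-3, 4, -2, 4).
proj_W(v) = (-189/83, 342/83, -264/83, 264/83)

Set up U = [u_1 | ... | u_2] ∈ R^(4×2). The projector onto W = col(U) is P = U (U^T U)^(-1) U^T.
Compute U^T U =
  [12, -17]
  [-17, 31],
and U^T v = (-21, 36).
Solve U^T U · c = U^T v for the coefficients: c = (-39/83, 75/83). The projection is proj_W(v) = U c.
Check: (v - proj_W(v)) · u_1 = 0  (should be 0).
Check: (v - proj_W(v)) · u_2 = 0  (should be 0).
Result: proj_W(v) = (-189/83, 342/83, -264/83, 264/83).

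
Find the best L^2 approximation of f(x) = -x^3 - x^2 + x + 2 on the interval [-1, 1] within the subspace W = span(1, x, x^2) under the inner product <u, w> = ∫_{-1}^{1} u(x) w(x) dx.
g(x) = -x^2 + 2*x/5 + 2

The best approximation g ∈ W is the orthogonal projection of f onto W. Writing g = a_0 + a_1 x + a_2 x^2, the coefficients solve the normal equations G · a = b where
  G_{ij} = <φ_i, φ_j> and b_i = <f, φ_i>, with φ_0 = 1, φ_1 = x, φ_2 = x^2.
G =
  [2, 0, 2/3]
  [0, 2/3, 0]
  [2/3, 0, 2/5],
b = (10/3, 4/15, 14/15).
Solving gives a_0 = 2, a_1 = 2/5, a_2 = -1, so
  g(x) = -x^2 + 2*x/5 + 2.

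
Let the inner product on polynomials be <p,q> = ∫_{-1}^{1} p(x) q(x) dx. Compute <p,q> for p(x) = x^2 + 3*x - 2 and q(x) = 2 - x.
<p,q> = -26/3

Expand the product: p(x)·q(x) = -x^3 - x^2 + 8*x - 4.
∫_{-1}^{1} of each monomial x^k gives [2/(k+1) if k even, 0 if k odd]. Integrating term-by-term (or equivalently evaluating the antiderivative F(x) = -x^4/4 - x^3/3 + 4*x^2 - 4*x at the endpoints):
  F(1) − F(−1) = -7/12 − (97/12) = -26/3.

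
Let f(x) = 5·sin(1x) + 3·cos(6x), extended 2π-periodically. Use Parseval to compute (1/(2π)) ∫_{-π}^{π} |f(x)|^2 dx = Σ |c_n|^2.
Σ |c_n|^2 = 17

Expand |f|^2 and use orthogonality of {sin(nx), cos(mx)} on [-π, π]:
  ∫_{-π}^{π} sin(nx)^2 dx = π, ∫ cos(mx)^2 dx = π, and cross terms integrate to 0.
So ∫_{-π}^{π} f(x)^2 dx = 5^2 · π + 3^2 · π = (25 + 9)π.
Divide by 2π: (25 + 9)/2 = 17.
By Parseval, this equals Σ |c_n|^2.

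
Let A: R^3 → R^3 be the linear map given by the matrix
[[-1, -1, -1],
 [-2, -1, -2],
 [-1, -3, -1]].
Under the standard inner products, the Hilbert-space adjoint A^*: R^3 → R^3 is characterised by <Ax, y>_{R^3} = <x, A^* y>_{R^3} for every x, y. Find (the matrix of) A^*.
A^* = A^T =
[[-1, -2, -1],
 [-1, -1, -3],
 [-1, -2, -1]]

For real matrices with standard dot products, the defining identity <Ax, y> = <x, A^* y> gives (Ax)^T y = x^T (A^*) y, i.e. x^T A^T y = x^T (A^*) y. Since this holds for all x, y, we must have A^* = A^T. Therefore
A^* =
[[-1, -2, -1],
 [-1, -1, -3],
 [-1, -2, -1]].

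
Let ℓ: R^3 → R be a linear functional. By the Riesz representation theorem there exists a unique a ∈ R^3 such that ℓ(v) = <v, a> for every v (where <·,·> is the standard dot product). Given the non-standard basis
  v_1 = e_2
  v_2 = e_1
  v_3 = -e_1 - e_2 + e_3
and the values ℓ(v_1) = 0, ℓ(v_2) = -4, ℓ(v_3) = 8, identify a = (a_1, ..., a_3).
a = (-4, 0, 4)

Write a = (a_1, ..., a_3) in the standard basis. For each basis vector v_i, ℓ(v_i) = <v_i, a> is a linear equation in the a_j's. Collect the n equations into a matrix system V a = ℓ, where row i of V is v_i (expressed in the standard basis). Since V is invertible (lower-triangular with 1s on the diagonal, up to permutation), solve by back-substitution:
  V =
[[0, 1, 0],
 [1, 0, 0],
 [-1, -1, 1]]
  V a = (0, -4, 8)
Solving gives a = (-4, 0, 4).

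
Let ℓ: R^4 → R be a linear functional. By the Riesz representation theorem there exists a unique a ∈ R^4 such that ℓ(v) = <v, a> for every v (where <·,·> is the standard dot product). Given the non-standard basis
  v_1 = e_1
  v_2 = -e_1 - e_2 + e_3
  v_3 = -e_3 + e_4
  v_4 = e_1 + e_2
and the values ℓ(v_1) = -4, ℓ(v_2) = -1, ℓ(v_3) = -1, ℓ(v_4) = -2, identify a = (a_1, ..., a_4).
a = (-4, 2, -3, -4)

Write a = (a_1, ..., a_4) in the standard basis. For each basis vector v_i, ℓ(v_i) = <v_i, a> is a linear equation in the a_j's. Collect the n equations into a matrix system V a = ℓ, where row i of V is v_i (expressed in the standard basis). Since V is invertible (lower-triangular with 1s on the diagonal, up to permutation), solve by back-substitution:
  V =
[[1, 0, 0, 0],
 [-1, -1, 1, 0],
 [0, 0, -1, 1],
 [1, 1, 0, 0]]
  V a = (-4, -1, -1, -2)
Solving gives a = (-4, 2, -3, -4).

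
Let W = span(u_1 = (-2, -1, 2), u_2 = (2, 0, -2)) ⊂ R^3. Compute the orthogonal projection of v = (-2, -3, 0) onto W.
proj_W(v) = (-1, -3, 1)

Set up U = [u_1 | ... | u_2] ∈ R^(3×2). The projector onto W = col(U) is P = U (U^T U)^(-1) U^T.
Compute U^T U =
  [9, -8]
  [-8, 8],
and U^T v = (7, -4).
Solve U^T U · c = U^T v for the coefficients: c = (3, 5/2). The projection is proj_W(v) = U c.
Check: (v - proj_W(v)) · u_1 = 0  (should be 0).
Check: (v - proj_W(v)) · u_2 = 0  (should be 0).
Result: proj_W(v) = (-1, -3, 1).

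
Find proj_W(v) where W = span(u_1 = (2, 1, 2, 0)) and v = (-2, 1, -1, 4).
proj_W(v) = (-10/9, -5/9, -10/9, 0)

Set up U = [u_1 | ... | u_1] ∈ R^(4×1). The projector onto W = col(U) is P = U (U^T U)^(-1) U^T.
Compute U^T U =
  [9],
and U^T v = (-5).
Solve U^T U · c = U^T v for the coefficients: c = (-5/9). The projection is proj_W(v) = U c.
Check: (v - proj_W(v)) · u_1 = 0  (should be 0).
Result: proj_W(v) = (-10/9, -5/9, -10/9, 0).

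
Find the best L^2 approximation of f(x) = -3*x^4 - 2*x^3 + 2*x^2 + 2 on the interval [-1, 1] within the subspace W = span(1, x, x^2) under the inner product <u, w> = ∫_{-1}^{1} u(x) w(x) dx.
g(x) = -4*x^2/7 - 6*x/5 + 79/35

The best approximation g ∈ W is the orthogonal projection of f onto W. Writing g = a_0 + a_1 x + a_2 x^2, the coefficients solve the normal equations G · a = b where
  G_{ij} = <φ_i, φ_j> and b_i = <f, φ_i>, with φ_0 = 1, φ_1 = x, φ_2 = x^2.
G =
  [2, 0, 2/3]
  [0, 2/3, 0]
  [2/3, 0, 2/5],
b = (62/15, -4/5, 134/105).
Solving gives a_0 = 79/35, a_1 = -6/5, a_2 = -4/7, so
  g(x) = -4*x^2/7 - 6*x/5 + 79/35.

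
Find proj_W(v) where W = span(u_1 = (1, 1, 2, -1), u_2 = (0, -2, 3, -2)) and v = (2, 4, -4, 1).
proj_W(v) = (81/83, 353/83, -246/83, 191/83)

Set up U = [u_1 | ... | u_2] ∈ R^(4×2). The projector onto W = col(U) is P = U (U^T U)^(-1) U^T.
Compute U^T U =
  [7, 6]
  [6, 17],
and U^T v = (-3, -22).
Solve U^T U · c = U^T v for the coefficients: c = (81/83, -136/83). The projection is proj_W(v) = U c.
Check: (v - proj_W(v)) · u_1 = 0  (should be 0).
Check: (v - proj_W(v)) · u_2 = 0  (should be 0).
Result: proj_W(v) = (81/83, 353/83, -246/83, 191/83).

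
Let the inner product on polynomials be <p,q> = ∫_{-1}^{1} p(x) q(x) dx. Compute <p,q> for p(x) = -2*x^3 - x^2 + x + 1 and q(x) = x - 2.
<p,q> = -14/5

Expand the product: p(x)·q(x) = -2*x^4 + 3*x^3 + 3*x^2 - x - 2.
∫_{-1}^{1} of each monomial x^k gives [2/(k+1) if k even, 0 if k odd]. Integrating term-by-term (or equivalently evaluating the antiderivative F(x) = -2*x^5/5 + 3*x^4/4 + x^3 - x^2/2 - 2*x at the endpoints):
  F(1) − F(−1) = -23/20 − (33/20) = -14/5.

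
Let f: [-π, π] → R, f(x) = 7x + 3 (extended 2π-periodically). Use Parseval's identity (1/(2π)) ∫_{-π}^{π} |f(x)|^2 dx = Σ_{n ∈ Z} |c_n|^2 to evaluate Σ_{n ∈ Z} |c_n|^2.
Σ |c_n|^2 = 49π^2/3 + 9

Expand and integrate term by term over [-π, π]:
  ∫ (7x)^2 dx = 49·(2π^3/3); ∫ 2·7·(3)·x dx = 0 (odd integrand); ∫ 3^2 dx = 9·2π.
So (1/(2π)) ∫_{-π}^{π} (7x + 3)^2 dx = 49π^2/3 + 9 = 49π^2/3 + 9.
Parseval ⇒ Σ |c_n|^2 = 49π^2/3 + 9.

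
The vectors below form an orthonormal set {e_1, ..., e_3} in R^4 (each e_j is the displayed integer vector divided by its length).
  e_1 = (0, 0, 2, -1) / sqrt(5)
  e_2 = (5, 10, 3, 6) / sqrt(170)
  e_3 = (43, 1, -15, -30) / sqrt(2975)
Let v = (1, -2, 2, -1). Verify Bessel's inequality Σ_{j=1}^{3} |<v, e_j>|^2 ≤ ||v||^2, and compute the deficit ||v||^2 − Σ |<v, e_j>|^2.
Σ |<v, e_j>|^2 = 2411/350; ||v||^2 = 10; deficit = 1089/350

Write each e_j = u_j / sqrt(<u_j, u_j>) where u_j is the displayed integer vector. Then <v, e_j> = <v, u_j> / sqrt(<u_j, u_j>), so |<v, e_j>|^2 = <v, u_j>^2 / <u_j, u_j>.
Coefficients: <v, e_1> = 5/sqrt(5), <v, e_2> = -15/sqrt(170), <v, e_3> = 41/sqrt(2975).
Square and sum: Σ |<v, e_j>|^2 = 2411/350.
Compute ||v||^2 = v·v = 10.
Deficit = 10 − 2411/350 = 1089/350 ≥ 0, confirming Bessel's inequality. (The deficit equals ||v − Σ <v,e_j> e_j||^2, the squared distance from v to span{e_j}.)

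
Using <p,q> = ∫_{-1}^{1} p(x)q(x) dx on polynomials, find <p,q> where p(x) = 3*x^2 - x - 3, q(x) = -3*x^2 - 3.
<p,q> = 72/5

Expand the product: p(x)·q(x) = -9*x^4 + 3*x^3 + 3*x + 9.
∫_{-1}^{1} of each monomial x^k gives [2/(k+1) if k even, 0 if k odd]. Integrating term-by-term (or equivalently evaluating the antiderivative F(x) = -9*x^5/5 + 3*x^4/4 + 3*x^2/2 + 9*x at the endpoints):
  F(1) − F(−1) = 189/20 − (-99/20) = 72/5.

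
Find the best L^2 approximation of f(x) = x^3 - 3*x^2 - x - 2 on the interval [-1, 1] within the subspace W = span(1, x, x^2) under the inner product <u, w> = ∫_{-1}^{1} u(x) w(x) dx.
g(x) = -3*x^2 - 2*x/5 - 2

The best approximation g ∈ W is the orthogonal projection of f onto W. Writing g = a_0 + a_1 x + a_2 x^2, the coefficients solve the normal equations G · a = b where
  G_{ij} = <φ_i, φ_j> and b_i = <f, φ_i>, with φ_0 = 1, φ_1 = x, φ_2 = x^2.
G =
  [2, 0, 2/3]
  [0, 2/3, 0]
  [2/3, 0, 2/5],
b = (-6, -4/15, -38/15).
Solving gives a_0 = -2, a_1 = -2/5, a_2 = -3, so
  g(x) = -3*x^2 - 2*x/5 - 2.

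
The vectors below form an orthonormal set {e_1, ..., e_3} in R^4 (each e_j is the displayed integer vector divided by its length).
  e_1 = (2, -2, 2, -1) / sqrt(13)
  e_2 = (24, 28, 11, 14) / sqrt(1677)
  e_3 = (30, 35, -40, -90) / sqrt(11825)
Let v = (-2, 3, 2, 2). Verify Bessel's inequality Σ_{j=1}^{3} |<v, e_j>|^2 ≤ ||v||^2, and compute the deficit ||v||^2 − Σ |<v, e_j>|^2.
Σ |<v, e_j>|^2 = 437/33; ||v||^2 = 21; deficit = 256/33

Write each e_j = u_j / sqrt(<u_j, u_j>) where u_j is the displayed integer vector. Then <v, e_j> = <v, u_j> / sqrt(<u_j, u_j>), so |<v, e_j>|^2 = <v, u_j>^2 / <u_j, u_j>.
Coefficients: <v, e_1> = -8/sqrt(13), <v, e_2> = 86/sqrt(1677), <v, e_3> = -215/sqrt(11825).
Square and sum: Σ |<v, e_j>|^2 = 437/33.
Compute ||v||^2 = v·v = 21.
Deficit = 21 − 437/33 = 256/33 ≥ 0, confirming Bessel's inequality. (The deficit equals ||v − Σ <v,e_j> e_j||^2, the squared distance from v to span{e_j}.)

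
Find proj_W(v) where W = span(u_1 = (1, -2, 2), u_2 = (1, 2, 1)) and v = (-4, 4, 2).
proj_W(v) = (4/53, 176/53, -38/53)

Set up U = [u_1 | ... | u_2] ∈ R^(3×2). The projector onto W = col(U) is P = U (U^T U)^(-1) U^T.
Compute U^T U =
  [9, -1]
  [-1, 6],
and U^T v = (-8, 6).
Solve U^T U · c = U^T v for the coefficients: c = (-42/53, 46/53). The projection is proj_W(v) = U c.
Check: (v - proj_W(v)) · u_1 = 0  (should be 0).
Check: (v - proj_W(v)) · u_2 = 0  (should be 0).
Result: proj_W(v) = (4/53, 176/53, -38/53).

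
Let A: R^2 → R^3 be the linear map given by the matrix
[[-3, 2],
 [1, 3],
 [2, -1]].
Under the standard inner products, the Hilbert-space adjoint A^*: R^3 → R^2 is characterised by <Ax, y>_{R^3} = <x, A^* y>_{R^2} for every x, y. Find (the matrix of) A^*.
A^* = A^T =
[[-3, 1, 2],
 [2, 3, -1]]

For real matrices with standard dot products, the defining identity <Ax, y> = <x, A^* y> gives (Ax)^T y = x^T (A^*) y, i.e. x^T A^T y = x^T (A^*) y. Since this holds for all x, y, we must have A^* = A^T. Therefore
A^* =
[[-3, 1, 2],
 [2, 3, -1]].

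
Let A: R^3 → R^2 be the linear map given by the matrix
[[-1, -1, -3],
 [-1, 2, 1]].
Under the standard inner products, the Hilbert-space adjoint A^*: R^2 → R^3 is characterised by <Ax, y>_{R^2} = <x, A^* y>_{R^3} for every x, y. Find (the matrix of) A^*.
A^* = A^T =
[[-1, -1],
 [-1, 2],
 [-3, 1]]

For real matrices with standard dot products, the defining identity <Ax, y> = <x, A^* y> gives (Ax)^T y = x^T (A^*) y, i.e. x^T A^T y = x^T (A^*) y. Since this holds for all x, y, we must have A^* = A^T. Therefore
A^* =
[[-1, -1],
 [-1, 2],
 [-3, 1]].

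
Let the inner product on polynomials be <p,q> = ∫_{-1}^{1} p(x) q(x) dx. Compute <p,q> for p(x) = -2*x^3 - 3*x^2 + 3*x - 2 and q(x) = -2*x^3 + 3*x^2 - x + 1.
<p,q> = -562/35

Expand the product: p(x)·q(x) = 4*x^6 - 13*x^4 + 14*x^3 - 12*x^2 + 5*x - 2.
∫_{-1}^{1} of each monomial x^k gives [2/(k+1) if k even, 0 if k odd]. Integrating term-by-term (or equivalently evaluating the antiderivative F(x) = 4*x^7/7 - 13*x^5/5 + 7*x^4/2 - 4*x^3 + 5*x^2/2 - 2*x at the endpoints):
  F(1) − F(−1) = -71/35 − (491/35) = -562/35.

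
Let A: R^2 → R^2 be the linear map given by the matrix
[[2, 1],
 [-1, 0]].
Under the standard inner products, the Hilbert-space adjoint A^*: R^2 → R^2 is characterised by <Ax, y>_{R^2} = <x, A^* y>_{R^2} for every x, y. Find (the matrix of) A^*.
A^* = A^T =
[[2, -1],
 [1, 0]]

For real matrices with standard dot products, the defining identity <Ax, y> = <x, A^* y> gives (Ax)^T y = x^T (A^*) y, i.e. x^T A^T y = x^T (A^*) y. Since this holds for all x, y, we must have A^* = A^T. Therefore
A^* =
[[2, -1],
 [1, 0]].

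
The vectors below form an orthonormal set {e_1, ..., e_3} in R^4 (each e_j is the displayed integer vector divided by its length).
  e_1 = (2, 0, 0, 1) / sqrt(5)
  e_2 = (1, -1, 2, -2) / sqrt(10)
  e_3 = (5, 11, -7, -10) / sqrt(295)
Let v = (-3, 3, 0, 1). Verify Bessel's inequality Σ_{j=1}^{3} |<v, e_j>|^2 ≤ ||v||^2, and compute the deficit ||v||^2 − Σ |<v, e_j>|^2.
Σ |<v, e_j>|^2 = 3427/295; ||v||^2 = 19; deficit = 2178/295

Write each e_j = u_j / sqrt(<u_j, u_j>) where u_j is the displayed integer vector. Then <v, e_j> = <v, u_j> / sqrt(<u_j, u_j>), so |<v, e_j>|^2 = <v, u_j>^2 / <u_j, u_j>.
Coefficients: <v, e_1> = -5/sqrt(5), <v, e_2> = -8/sqrt(10), <v, e_3> = 8/sqrt(295).
Square and sum: Σ |<v, e_j>|^2 = 3427/295.
Compute ||v||^2 = v·v = 19.
Deficit = 19 − 3427/295 = 2178/295 ≥ 0, confirming Bessel's inequality. (The deficit equals ||v − Σ <v,e_j> e_j||^2, the squared distance from v to span{e_j}.)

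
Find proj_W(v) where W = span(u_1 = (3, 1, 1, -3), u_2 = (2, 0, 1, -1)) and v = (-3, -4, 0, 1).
proj_W(v) = (-19/10, -13/10, -3/10, 29/10)

Set up U = [u_1 | ... | u_2] ∈ R^(4×2). The projector onto W = col(U) is P = U (U^T U)^(-1) U^T.
Compute U^T U =
  [20, 10]
  [10, 6],
and U^T v = (-16, -7).
Solve U^T U · c = U^T v for the coefficients: c = (-13/10, 1). The projection is proj_W(v) = U c.
Check: (v - proj_W(v)) · u_1 = 0  (should be 0).
Check: (v - proj_W(v)) · u_2 = 0  (should be 0).
Result: proj_W(v) = (-19/10, -13/10, -3/10, 29/10).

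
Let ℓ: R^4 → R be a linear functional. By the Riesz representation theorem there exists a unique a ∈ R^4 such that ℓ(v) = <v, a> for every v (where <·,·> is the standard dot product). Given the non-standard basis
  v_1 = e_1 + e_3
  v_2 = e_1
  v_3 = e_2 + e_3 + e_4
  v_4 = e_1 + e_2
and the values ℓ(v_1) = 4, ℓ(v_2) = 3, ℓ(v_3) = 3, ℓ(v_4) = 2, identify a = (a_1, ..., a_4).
a = (3, -1, 1, 3)

Write a = (a_1, ..., a_4) in the standard basis. For each basis vector v_i, ℓ(v_i) = <v_i, a> is a linear equation in the a_j's. Collect the n equations into a matrix system V a = ℓ, where row i of V is v_i (expressed in the standard basis). Since V is invertible (lower-triangular with 1s on the diagonal, up to permutation), solve by back-substitution:
  V =
[[1, 0, 1, 0],
 [1, 0, 0, 0],
 [0, 1, 1, 1],
 [1, 1, 0, 0]]
  V a = (4, 3, 3, 2)
Solving gives a = (3, -1, 1, 3).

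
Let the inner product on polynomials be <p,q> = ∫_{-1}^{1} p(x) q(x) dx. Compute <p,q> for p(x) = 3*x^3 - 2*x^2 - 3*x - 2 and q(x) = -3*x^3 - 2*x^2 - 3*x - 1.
<p,q> = 456/35

Expand the product: p(x)·q(x) = -9*x^6 + 4*x^4 + 15*x^3 + 15*x^2 + 9*x + 2.
∫_{-1}^{1} of each monomial x^k gives [2/(k+1) if k even, 0 if k odd]. Integrating term-by-term (or equivalently evaluating the antiderivative F(x) = -9*x^7/7 + 4*x^5/5 + 15*x^4/4 + 5*x^3 + 9*x^2/2 + 2*x at the endpoints):
  F(1) − F(−1) = 2067/140 − (243/140) = 456/35.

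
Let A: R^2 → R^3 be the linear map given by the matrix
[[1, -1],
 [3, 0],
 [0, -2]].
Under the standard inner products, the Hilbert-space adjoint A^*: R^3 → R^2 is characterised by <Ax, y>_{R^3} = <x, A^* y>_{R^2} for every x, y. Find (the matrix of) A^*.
A^* = A^T =
[[1, 3, 0],
 [-1, 0, -2]]

For real matrices with standard dot products, the defining identity <Ax, y> = <x, A^* y> gives (Ax)^T y = x^T (A^*) y, i.e. x^T A^T y = x^T (A^*) y. Since this holds for all x, y, we must have A^* = A^T. Therefore
A^* =
[[1, 3, 0],
 [-1, 0, -2]].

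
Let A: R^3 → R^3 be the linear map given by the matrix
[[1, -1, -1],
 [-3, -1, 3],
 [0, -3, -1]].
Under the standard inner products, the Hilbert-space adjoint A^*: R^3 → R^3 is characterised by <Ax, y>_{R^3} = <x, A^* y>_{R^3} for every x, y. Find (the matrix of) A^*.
A^* = A^T =
[[1, -3, 0],
 [-1, -1, -3],
 [-1, 3, -1]]

For real matrices with standard dot products, the defining identity <Ax, y> = <x, A^* y> gives (Ax)^T y = x^T (A^*) y, i.e. x^T A^T y = x^T (A^*) y. Since this holds for all x, y, we must have A^* = A^T. Therefore
A^* =
[[1, -3, 0],
 [-1, -1, -3],
 [-1, 3, -1]].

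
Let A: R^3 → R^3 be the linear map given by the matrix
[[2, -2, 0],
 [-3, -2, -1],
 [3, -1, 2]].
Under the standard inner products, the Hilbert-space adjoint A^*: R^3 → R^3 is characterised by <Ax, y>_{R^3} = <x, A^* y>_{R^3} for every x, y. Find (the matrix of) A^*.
A^* = A^T =
[[2, -3, 3],
 [-2, -2, -1],
 [0, -1, 2]]

For real matrices with standard dot products, the defining identity <Ax, y> = <x, A^* y> gives (Ax)^T y = x^T (A^*) y, i.e. x^T A^T y = x^T (A^*) y. Since this holds for all x, y, we must have A^* = A^T. Therefore
A^* =
[[2, -3, 3],
 [-2, -2, -1],
 [0, -1, 2]].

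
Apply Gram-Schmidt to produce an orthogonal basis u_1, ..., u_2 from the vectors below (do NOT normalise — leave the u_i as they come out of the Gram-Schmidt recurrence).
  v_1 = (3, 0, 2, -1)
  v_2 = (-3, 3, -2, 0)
Orthogonal basis:
  u_1 = (3, 0, 2, -1)
  u_2 = (-3/14, 3, -1/7, -13/14)

Apply the Gram-Schmidt recurrence
  u_1 = v_1
  u_i = v_i − Σ_{j<i} ((v_i · u_j) / (u_j · u_j)) · u_j.

Step by step this gives:
  u_1 = (3, 0, 2, -1)
  u_2 = (-3/14, 3, -1/7, -13/14)

Orthogonality check:
  u_2 · u_1 = 0 (should be 0)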